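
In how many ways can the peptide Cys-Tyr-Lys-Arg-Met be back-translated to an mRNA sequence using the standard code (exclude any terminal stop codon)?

48

Cys: 2 codons.
Tyr: 2 codons.
Lys: 2 codons.
Arg: 6 codons.
Met: 1 codon.
2 × 2 × 2 × 6 × 1 = 48.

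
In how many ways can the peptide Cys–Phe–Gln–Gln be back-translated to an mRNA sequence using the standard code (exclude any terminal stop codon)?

Cys: 2 codons.
Phe: 2 codons.
Gln: 2 codons.
Gln: 2 codons.
2 × 2 × 2 × 2 = 16.

16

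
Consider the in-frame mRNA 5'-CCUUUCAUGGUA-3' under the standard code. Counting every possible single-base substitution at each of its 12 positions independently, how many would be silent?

Codon 1 (CCU, Pro): 3 synonymous substitutions.
Codon 2 (UUC, Phe): 1 synonymous substitution.
Codon 3 (AUG, Met): 0 synonymous substitutions.
Codon 4 (GUA, Val): 3 synonymous substitutions.
Total: 3 + 1 + 0 + 3 = 7.

7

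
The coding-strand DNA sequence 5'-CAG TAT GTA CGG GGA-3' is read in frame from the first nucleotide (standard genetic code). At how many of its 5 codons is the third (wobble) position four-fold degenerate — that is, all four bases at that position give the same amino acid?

Codon 1 CAG (Gln): third position 2-fold.
Codon 2 TAT (Tyr): third position 2-fold.
Codon 3 GTA (Val): third position 4-fold.
Codon 4 CGG (Arg): third position 4-fold.
Codon 5 GGA (Gly): third position 4-fold.
Four-fold degenerate third positions: 3.

3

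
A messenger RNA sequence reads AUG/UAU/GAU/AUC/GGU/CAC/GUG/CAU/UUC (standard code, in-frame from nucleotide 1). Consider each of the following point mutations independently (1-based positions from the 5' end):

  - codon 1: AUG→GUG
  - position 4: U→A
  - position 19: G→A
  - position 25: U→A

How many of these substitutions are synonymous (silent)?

Codon 1: AUG (Met) → GUG (Val) — missense.
Codon 2: UAU (Tyr) → AAU (Asn) — missense.
Codon 7: GUG (Val) → AUG (Met) — missense.
Codon 9: UUC (Phe) → AUC (Ile) — missense.
Synonymous: 0 of 4.

0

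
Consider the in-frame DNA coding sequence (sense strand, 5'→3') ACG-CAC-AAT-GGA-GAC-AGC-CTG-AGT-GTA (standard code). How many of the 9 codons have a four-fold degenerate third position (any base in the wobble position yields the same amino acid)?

4

Codon 1 ACG (Thr): third position 4-fold.
Codon 2 CAC (His): third position 2-fold.
Codon 3 AAT (Asn): third position 2-fold.
Codon 4 GGA (Gly): third position 4-fold.
Codon 5 GAC (Asp): third position 2-fold.
Codon 6 AGC (Ser): third position 2-fold.
Codon 7 CTG (Leu): third position 4-fold.
Codon 8 AGT (Ser): third position 2-fold.
Codon 9 GTA (Val): third position 4-fold.
Four-fold degenerate third positions: 4.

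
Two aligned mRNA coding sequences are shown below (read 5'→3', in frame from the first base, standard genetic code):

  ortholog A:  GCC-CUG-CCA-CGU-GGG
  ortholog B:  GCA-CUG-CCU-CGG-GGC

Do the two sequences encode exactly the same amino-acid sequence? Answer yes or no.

yes

Codon 1: GCC Ala / GCA Ala — synonymous.
Codon 2: CUG Leu / CUG Leu — identical.
Codon 3: CCA Pro / CCU Pro — synonymous.
Codon 4: CGU Arg / CGG Arg — synonymous.
Codon 5: GGG Gly / GGC Gly — synonymous.
Nonsynonymous differences: 0 → same protein.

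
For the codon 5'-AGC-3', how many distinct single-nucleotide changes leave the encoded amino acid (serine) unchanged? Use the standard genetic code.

1

Position 1: none → 0 synonymous.
Position 2: none → 0 synonymous.
Position 3: AGT → 1 synonymous.
Total: 0 + 0 + 1 = 1.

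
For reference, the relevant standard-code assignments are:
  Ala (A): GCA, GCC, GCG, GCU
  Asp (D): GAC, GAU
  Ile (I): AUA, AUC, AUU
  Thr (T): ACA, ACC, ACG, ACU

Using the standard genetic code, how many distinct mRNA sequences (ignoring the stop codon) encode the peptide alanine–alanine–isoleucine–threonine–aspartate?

384

Ala: 4 codons.
Ala: 4 codons.
Ile: 3 codons.
Thr: 4 codons.
Asp: 2 codons.
4 × 4 × 3 × 4 × 2 = 384.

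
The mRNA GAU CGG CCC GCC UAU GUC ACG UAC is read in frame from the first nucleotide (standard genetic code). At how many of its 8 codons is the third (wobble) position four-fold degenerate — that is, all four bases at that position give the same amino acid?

5

Codon 1 GAU (Asp): third position 2-fold.
Codon 2 CGG (Arg): third position 4-fold.
Codon 3 CCC (Pro): third position 4-fold.
Codon 4 GCC (Ala): third position 4-fold.
Codon 5 UAU (Tyr): third position 2-fold.
Codon 6 GUC (Val): third position 4-fold.
Codon 7 ACG (Thr): third position 4-fold.
Codon 8 UAC (Tyr): third position 2-fold.
Four-fold degenerate third positions: 5.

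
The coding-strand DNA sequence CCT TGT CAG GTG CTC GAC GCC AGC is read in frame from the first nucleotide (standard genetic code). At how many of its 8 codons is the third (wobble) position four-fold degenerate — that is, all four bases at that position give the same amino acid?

4

Codon 1 CCT (Pro): third position 4-fold.
Codon 2 TGT (Cys): third position 2-fold.
Codon 3 CAG (Gln): third position 2-fold.
Codon 4 GTG (Val): third position 4-fold.
Codon 5 CTC (Leu): third position 4-fold.
Codon 6 GAC (Asp): third position 2-fold.
Codon 7 GCC (Ala): third position 4-fold.
Codon 8 AGC (Ser): third position 2-fold.
Four-fold degenerate third positions: 4.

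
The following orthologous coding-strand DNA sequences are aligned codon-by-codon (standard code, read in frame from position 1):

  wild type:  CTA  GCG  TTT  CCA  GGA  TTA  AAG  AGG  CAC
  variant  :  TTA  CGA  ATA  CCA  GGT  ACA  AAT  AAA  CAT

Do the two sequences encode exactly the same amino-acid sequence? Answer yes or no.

Codon 1: CTA Leu / TTA Leu — synonymous.
Codon 2: GCG Ala / CGA Arg — nonsynonymous.
Codon 3: TTT Phe / ATA Ile — nonsynonymous.
Codon 4: CCA Pro / CCA Pro — identical.
Codon 5: GGA Gly / GGT Gly — synonymous.
Codon 6: TTA Leu / ACA Thr — nonsynonymous.
Codon 7: AAG Lys / AAT Asn — nonsynonymous.
Codon 8: AGG Arg / AAA Lys — nonsynonymous.
Codon 9: CAC His / CAT His — synonymous.
Nonsynonymous differences: 5 → different protein.

no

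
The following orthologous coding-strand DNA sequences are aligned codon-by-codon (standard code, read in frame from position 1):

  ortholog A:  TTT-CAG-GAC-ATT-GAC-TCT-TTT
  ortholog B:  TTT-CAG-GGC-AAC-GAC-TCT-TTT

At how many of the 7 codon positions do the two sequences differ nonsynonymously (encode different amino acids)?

Codon 1: TTT Phe / TTT Phe — identical.
Codon 2: CAG Gln / CAG Gln — identical.
Codon 3: GAC Asp / GGC Gly — nonsynonymous.
Codon 4: ATT Ile / AAC Asn — nonsynonymous.
Codon 5: GAC Asp / GAC Asp — identical.
Codon 6: TCT Ser / TCT Ser — identical.
Codon 7: TTT Phe / TTT Phe — identical.
Nonsynonymous differences: 2.

2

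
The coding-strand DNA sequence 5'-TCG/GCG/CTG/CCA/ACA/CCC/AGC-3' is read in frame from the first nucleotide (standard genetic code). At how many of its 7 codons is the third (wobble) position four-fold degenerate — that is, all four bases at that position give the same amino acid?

Codon 1 TCG (Ser): third position 4-fold.
Codon 2 GCG (Ala): third position 4-fold.
Codon 3 CTG (Leu): third position 4-fold.
Codon 4 CCA (Pro): third position 4-fold.
Codon 5 ACA (Thr): third position 4-fold.
Codon 6 CCC (Pro): third position 4-fold.
Codon 7 AGC (Ser): third position 2-fold.
Four-fold degenerate third positions: 6.

6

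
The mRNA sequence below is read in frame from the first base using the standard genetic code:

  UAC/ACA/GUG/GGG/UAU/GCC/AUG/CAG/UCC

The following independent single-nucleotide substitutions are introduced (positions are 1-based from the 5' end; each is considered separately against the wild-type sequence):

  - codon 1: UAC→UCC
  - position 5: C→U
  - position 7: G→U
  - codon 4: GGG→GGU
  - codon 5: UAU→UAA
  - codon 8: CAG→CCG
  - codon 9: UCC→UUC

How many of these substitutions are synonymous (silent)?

1

Codon 1: UAC (Tyr) → UCC (Ser) — missense.
Codon 2: ACA (Thr) → AUA (Ile) — missense.
Codon 3: GUG (Val) → UUG (Leu) — missense.
Codon 4: GGG (Gly) → GGU (Gly) — synonymous.
Codon 5: UAU (Tyr) → UAA (Stop) — nonsense.
Codon 8: CAG (Gln) → CCG (Pro) — missense.
Codon 9: UCC (Ser) → UUC (Phe) — missense.
Synonymous: 1 of 7.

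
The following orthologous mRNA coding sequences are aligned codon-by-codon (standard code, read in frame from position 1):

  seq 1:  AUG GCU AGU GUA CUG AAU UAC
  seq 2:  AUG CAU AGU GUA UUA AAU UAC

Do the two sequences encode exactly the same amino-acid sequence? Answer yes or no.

Codon 1: AUG Met / AUG Met — identical.
Codon 2: GCU Ala / CAU His — nonsynonymous.
Codon 3: AGU Ser / AGU Ser — identical.
Codon 4: GUA Val / GUA Val — identical.
Codon 5: CUG Leu / UUA Leu — synonymous.
Codon 6: AAU Asn / AAU Asn — identical.
Codon 7: UAC Tyr / UAC Tyr — identical.
Nonsynonymous differences: 1 → different protein.

no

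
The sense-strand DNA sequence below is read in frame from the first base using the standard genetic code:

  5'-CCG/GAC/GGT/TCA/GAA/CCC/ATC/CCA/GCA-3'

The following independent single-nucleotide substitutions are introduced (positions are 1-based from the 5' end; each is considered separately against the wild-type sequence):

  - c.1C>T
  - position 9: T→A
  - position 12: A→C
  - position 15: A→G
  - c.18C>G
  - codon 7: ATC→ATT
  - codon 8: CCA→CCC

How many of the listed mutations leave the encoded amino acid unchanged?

Codon 1: CCG (Pro) → TCG (Ser) — missense.
Codon 3: GGT (Gly) → GGA (Gly) — synonymous.
Codon 4: TCA (Ser) → TCC (Ser) — synonymous.
Codon 5: GAA (Glu) → GAG (Glu) — synonymous.
Codon 6: CCC (Pro) → CCG (Pro) — synonymous.
Codon 7: ATC (Ile) → ATT (Ile) — synonymous.
Codon 8: CCA (Pro) → CCC (Pro) — synonymous.
Synonymous: 6 of 7.

6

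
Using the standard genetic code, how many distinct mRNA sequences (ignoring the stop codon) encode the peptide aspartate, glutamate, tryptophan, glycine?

16

Asp: 2 codons.
Glu: 2 codons.
Trp: 1 codon.
Gly: 4 codons.
2 × 2 × 1 × 4 = 16.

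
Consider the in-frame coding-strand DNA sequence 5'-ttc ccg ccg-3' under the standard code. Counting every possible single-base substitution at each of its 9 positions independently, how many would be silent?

7

Codon 1 (TTC, Phe): 1 synonymous substitution.
Codon 2 (CCG, Pro): 3 synonymous substitutions.
Codon 3 (CCG, Pro): 3 synonymous substitutions.
Total: 1 + 3 + 3 = 7.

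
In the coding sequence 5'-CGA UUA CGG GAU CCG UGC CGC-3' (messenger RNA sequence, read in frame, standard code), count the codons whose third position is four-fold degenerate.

Codon 1 CGA (Arg): third position 4-fold.
Codon 2 UUA (Leu): third position 2-fold.
Codon 3 CGG (Arg): third position 4-fold.
Codon 4 GAU (Asp): third position 2-fold.
Codon 5 CCG (Pro): third position 4-fold.
Codon 6 UGC (Cys): third position 2-fold.
Codon 7 CGC (Arg): third position 4-fold.
Four-fold degenerate third positions: 4.

4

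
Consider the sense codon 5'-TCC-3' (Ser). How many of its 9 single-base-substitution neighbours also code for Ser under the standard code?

Position 1: none → 0 synonymous.
Position 2: none → 0 synonymous.
Position 3: TCT, TCA, TCG → 3 synonymous.
Total: 0 + 0 + 3 = 3.

3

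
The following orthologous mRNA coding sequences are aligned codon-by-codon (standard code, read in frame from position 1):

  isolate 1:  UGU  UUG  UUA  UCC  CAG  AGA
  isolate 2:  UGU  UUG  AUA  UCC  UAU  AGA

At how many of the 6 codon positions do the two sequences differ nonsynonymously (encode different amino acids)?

2

Codon 1: UGU Cys / UGU Cys — identical.
Codon 2: UUG Leu / UUG Leu — identical.
Codon 3: UUA Leu / AUA Ile — nonsynonymous.
Codon 4: UCC Ser / UCC Ser — identical.
Codon 5: CAG Gln / UAU Tyr — nonsynonymous.
Codon 6: AGA Arg / AGA Arg — identical.
Nonsynonymous differences: 2.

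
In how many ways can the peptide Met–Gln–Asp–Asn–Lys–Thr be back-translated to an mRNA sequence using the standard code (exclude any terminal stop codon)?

Met: 1 codon.
Gln: 2 codons.
Asp: 2 codons.
Asn: 2 codons.
Lys: 2 codons.
Thr: 4 codons.
1 × 2 × 2 × 2 × 2 × 4 = 64.

64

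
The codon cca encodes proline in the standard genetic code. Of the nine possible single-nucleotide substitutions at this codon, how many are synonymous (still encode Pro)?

Position 1: none → 0 synonymous.
Position 2: none → 0 synonymous.
Position 3: CCU, CCC, CCG → 3 synonymous.
Total: 0 + 0 + 3 = 3.

3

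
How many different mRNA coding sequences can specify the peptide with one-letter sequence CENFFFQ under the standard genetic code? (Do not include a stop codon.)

128

Cys: 2 codons.
Glu: 2 codons.
Asn: 2 codons.
Phe: 2 codons.
Phe: 2 codons.
Phe: 2 codons.
Gln: 2 codons.
2 × 2 × 2 × 2 × 2 × 2 × 2 = 128.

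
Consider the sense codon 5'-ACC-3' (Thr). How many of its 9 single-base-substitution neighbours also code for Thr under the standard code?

Position 1: none → 0 synonymous.
Position 2: none → 0 synonymous.
Position 3: ACU, ACA, ACG → 3 synonymous.
Total: 0 + 0 + 3 = 3.

3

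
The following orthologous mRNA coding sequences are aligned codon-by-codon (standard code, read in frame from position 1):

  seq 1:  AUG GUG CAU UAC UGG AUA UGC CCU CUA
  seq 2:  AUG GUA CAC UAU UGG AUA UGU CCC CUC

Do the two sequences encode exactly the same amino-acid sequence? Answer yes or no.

yes

Codon 1: AUG Met / AUG Met — identical.
Codon 2: GUG Val / GUA Val — synonymous.
Codon 3: CAU His / CAC His — synonymous.
Codon 4: UAC Tyr / UAU Tyr — synonymous.
Codon 5: UGG Trp / UGG Trp — identical.
Codon 6: AUA Ile / AUA Ile — identical.
Codon 7: UGC Cys / UGU Cys — synonymous.
Codon 8: CCU Pro / CCC Pro — synonymous.
Codon 9: CUA Leu / CUC Leu — synonymous.
Nonsynonymous differences: 0 → same protein.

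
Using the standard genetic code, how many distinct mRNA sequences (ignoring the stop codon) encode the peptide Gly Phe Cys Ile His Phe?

Gly: 4 codons.
Phe: 2 codons.
Cys: 2 codons.
Ile: 3 codons.
His: 2 codons.
Phe: 2 codons.
4 × 2 × 2 × 3 × 2 × 2 = 192.

192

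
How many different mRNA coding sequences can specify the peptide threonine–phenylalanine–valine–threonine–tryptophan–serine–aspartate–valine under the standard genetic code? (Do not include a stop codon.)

6144

Thr: 4 codons.
Phe: 2 codons.
Val: 4 codons.
Thr: 4 codons.
Trp: 1 codon.
Ser: 6 codons.
Asp: 2 codons.
Val: 4 codons.
4 × 2 × 4 × 4 × 1 × 6 × 2 × 4 = 6144.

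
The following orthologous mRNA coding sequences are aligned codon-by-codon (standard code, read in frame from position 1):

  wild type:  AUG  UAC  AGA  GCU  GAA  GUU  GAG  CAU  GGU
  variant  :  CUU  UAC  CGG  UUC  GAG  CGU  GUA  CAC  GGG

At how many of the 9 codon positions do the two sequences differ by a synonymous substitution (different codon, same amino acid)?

Codon 1: AUG Met / CUU Leu — nonsynonymous.
Codon 2: UAC Tyr / UAC Tyr — identical.
Codon 3: AGA Arg / CGG Arg — synonymous.
Codon 4: GCU Ala / UUC Phe — nonsynonymous.
Codon 5: GAA Glu / GAG Glu — synonymous.
Codon 6: GUU Val / CGU Arg — nonsynonymous.
Codon 7: GAG Glu / GUA Val — nonsynonymous.
Codon 8: CAU His / CAC His — synonymous.
Codon 9: GGU Gly / GGG Gly — synonymous.
Synonymous differences: 4.

4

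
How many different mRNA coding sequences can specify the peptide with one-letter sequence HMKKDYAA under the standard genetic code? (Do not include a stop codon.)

His: 2 codons.
Met: 1 codon.
Lys: 2 codons.
Lys: 2 codons.
Asp: 2 codons.
Tyr: 2 codons.
Ala: 4 codons.
Ala: 4 codons.
2 × 1 × 2 × 2 × 2 × 2 × 4 × 4 = 512.

512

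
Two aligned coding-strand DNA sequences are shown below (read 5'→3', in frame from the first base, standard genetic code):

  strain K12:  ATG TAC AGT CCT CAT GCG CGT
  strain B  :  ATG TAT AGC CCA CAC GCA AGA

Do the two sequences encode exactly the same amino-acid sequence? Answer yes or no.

yes

Codon 1: ATG Met / ATG Met — identical.
Codon 2: TAC Tyr / TAT Tyr — synonymous.
Codon 3: AGT Ser / AGC Ser — synonymous.
Codon 4: CCT Pro / CCA Pro — synonymous.
Codon 5: CAT His / CAC His — synonymous.
Codon 6: GCG Ala / GCA Ala — synonymous.
Codon 7: CGT Arg / AGA Arg — synonymous.
Nonsynonymous differences: 0 → same protein.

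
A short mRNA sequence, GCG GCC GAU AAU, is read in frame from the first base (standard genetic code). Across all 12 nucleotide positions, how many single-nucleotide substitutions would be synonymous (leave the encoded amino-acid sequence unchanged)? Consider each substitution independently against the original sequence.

Codon 1 (GCG, Ala): 3 synonymous substitutions.
Codon 2 (GCC, Ala): 3 synonymous substitutions.
Codon 3 (GAU, Asp): 1 synonymous substitution.
Codon 4 (AAU, Asn): 1 synonymous substitution.
Total: 3 + 3 + 1 + 1 = 8.

8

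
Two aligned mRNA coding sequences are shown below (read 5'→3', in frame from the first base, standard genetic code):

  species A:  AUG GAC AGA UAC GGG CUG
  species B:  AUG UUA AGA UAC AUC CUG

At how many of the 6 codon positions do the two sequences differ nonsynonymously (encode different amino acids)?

Codon 1: AUG Met / AUG Met — identical.
Codon 2: GAC Asp / UUA Leu — nonsynonymous.
Codon 3: AGA Arg / AGA Arg — identical.
Codon 4: UAC Tyr / UAC Tyr — identical.
Codon 5: GGG Gly / AUC Ile — nonsynonymous.
Codon 6: CUG Leu / CUG Leu — identical.
Nonsynonymous differences: 2.

2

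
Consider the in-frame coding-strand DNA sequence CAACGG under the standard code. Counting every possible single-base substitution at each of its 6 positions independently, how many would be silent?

Codon 1 (CAA, Gln): 1 synonymous substitution.
Codon 2 (CGG, Arg): 4 synonymous substitutions.
Total: 1 + 4 = 5.

5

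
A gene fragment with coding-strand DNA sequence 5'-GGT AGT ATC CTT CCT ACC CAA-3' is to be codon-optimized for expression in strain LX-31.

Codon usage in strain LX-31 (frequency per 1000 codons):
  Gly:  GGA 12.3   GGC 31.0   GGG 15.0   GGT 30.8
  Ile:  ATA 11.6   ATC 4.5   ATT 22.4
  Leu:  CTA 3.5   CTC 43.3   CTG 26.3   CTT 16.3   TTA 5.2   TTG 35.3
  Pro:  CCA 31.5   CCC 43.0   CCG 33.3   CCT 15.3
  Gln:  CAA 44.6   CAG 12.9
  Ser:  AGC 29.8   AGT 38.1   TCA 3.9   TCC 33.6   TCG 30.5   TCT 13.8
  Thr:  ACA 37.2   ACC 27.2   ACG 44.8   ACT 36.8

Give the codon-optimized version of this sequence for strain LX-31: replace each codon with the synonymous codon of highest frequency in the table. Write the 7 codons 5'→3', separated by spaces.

GGC AGT ATT CTC CCC ACG CAA

Codon 1 (Gly): best is GGC at 31.0.
Codon 2 (Ser): best is AGT at 38.1.
Codon 3 (Ile): best is ATT at 22.4.
Codon 4 (Leu): best is CTC at 43.3.
Codon 5 (Pro): best is CCC at 43.0.
Codon 6 (Thr): best is ACG at 44.8.
Codon 7 (Gln): best is CAA at 44.6.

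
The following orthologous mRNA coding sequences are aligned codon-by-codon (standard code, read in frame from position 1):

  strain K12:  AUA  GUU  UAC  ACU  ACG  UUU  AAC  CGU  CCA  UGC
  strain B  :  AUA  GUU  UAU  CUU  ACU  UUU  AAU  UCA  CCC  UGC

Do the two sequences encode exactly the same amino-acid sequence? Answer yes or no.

Codon 1: AUA Ile / AUA Ile — identical.
Codon 2: GUU Val / GUU Val — identical.
Codon 3: UAC Tyr / UAU Tyr — synonymous.
Codon 4: ACU Thr / CUU Leu — nonsynonymous.
Codon 5: ACG Thr / ACU Thr — synonymous.
Codon 6: UUU Phe / UUU Phe — identical.
Codon 7: AAC Asn / AAU Asn — synonymous.
Codon 8: CGU Arg / UCA Ser — nonsynonymous.
Codon 9: CCA Pro / CCC Pro — synonymous.
Codon 10: UGC Cys / UGC Cys — identical.
Nonsynonymous differences: 2 → different protein.

no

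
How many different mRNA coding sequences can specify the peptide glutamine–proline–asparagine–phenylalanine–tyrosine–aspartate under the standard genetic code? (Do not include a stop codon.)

128

Gln: 2 codons.
Pro: 4 codons.
Asn: 2 codons.
Phe: 2 codons.
Tyr: 2 codons.
Asp: 2 codons.
2 × 4 × 2 × 2 × 2 × 2 = 128.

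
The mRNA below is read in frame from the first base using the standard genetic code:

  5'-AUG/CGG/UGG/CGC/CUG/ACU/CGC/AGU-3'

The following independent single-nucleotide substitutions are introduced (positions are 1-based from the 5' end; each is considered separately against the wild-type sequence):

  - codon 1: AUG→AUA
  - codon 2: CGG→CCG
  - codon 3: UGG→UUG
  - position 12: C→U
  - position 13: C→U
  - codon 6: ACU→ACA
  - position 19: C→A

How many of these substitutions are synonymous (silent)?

3

Codon 1: AUG (Met) → AUA (Ile) — missense.
Codon 2: CGG (Arg) → CCG (Pro) — missense.
Codon 3: UGG (Trp) → UUG (Leu) — missense.
Codon 4: CGC (Arg) → CGU (Arg) — synonymous.
Codon 5: CUG (Leu) → UUG (Leu) — synonymous.
Codon 6: ACU (Thr) → ACA (Thr) — synonymous.
Codon 7: CGC (Arg) → AGC (Ser) — missense.
Synonymous: 3 of 7.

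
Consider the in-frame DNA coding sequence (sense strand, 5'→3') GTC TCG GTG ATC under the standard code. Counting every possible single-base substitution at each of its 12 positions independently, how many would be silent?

11

Codon 1 (GTC, Val): 3 synonymous substitutions.
Codon 2 (TCG, Ser): 3 synonymous substitutions.
Codon 3 (GTG, Val): 3 synonymous substitutions.
Codon 4 (ATC, Ile): 2 synonymous substitutions.
Total: 3 + 3 + 3 + 2 = 11.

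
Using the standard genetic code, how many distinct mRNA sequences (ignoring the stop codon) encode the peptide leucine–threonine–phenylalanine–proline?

192

Leu: 6 codons.
Thr: 4 codons.
Phe: 2 codons.
Pro: 4 codons.
6 × 4 × 2 × 4 = 192.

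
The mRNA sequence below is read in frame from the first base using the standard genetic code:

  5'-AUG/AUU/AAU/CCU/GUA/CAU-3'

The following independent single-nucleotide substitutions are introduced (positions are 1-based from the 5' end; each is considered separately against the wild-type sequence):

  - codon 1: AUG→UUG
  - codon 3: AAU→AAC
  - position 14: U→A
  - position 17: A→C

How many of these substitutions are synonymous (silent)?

Codon 1: AUG (Met) → UUG (Leu) — missense.
Codon 3: AAU (Asn) → AAC (Asn) — synonymous.
Codon 5: GUA (Val) → GAA (Glu) — missense.
Codon 6: CAU (His) → CCU (Pro) — missense.
Synonymous: 1 of 4.

1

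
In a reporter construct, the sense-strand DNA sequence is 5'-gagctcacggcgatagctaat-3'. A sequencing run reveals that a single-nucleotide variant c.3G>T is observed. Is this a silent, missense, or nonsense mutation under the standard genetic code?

Position 3 falls in codon 1: GAG → Glu.
After the substitution the codon is GAT → Asp.
Glu ≠ Asp, so this is a missense mutation.

missense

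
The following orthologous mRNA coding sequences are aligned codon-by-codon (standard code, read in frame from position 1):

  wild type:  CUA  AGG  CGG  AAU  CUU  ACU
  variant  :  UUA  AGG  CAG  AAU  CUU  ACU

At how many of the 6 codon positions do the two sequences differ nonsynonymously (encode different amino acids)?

1

Codon 1: CUA Leu / UUA Leu — synonymous.
Codon 2: AGG Arg / AGG Arg — identical.
Codon 3: CGG Arg / CAG Gln — nonsynonymous.
Codon 4: AAU Asn / AAU Asn — identical.
Codon 5: CUU Leu / CUU Leu — identical.
Codon 6: ACU Thr / ACU Thr — identical.
Nonsynonymous differences: 1.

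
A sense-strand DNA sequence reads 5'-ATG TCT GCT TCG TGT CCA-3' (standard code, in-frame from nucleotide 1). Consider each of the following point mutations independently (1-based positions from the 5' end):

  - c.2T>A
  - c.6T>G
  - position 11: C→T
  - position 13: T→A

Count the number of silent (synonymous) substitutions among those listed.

Codon 1: ATG (Met) → AAG (Lys) — missense.
Codon 2: TCT (Ser) → TCG (Ser) — synonymous.
Codon 4: TCG (Ser) → TTG (Leu) — missense.
Codon 5: TGT (Cys) → AGT (Ser) — missense.
Synonymous: 1 of 4.

1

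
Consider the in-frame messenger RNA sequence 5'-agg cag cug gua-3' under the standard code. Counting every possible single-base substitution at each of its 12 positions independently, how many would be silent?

10

Codon 1 (AGG, Arg): 2 synonymous substitutions.
Codon 2 (CAG, Gln): 1 synonymous substitution.
Codon 3 (CUG, Leu): 4 synonymous substitutions.
Codon 4 (GUA, Val): 3 synonymous substitutions.
Total: 2 + 1 + 4 + 3 = 10.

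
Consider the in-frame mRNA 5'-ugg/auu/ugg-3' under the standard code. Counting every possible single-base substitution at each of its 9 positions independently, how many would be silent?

Codon 1 (UGG, Trp): 0 synonymous substitutions.
Codon 2 (AUU, Ile): 2 synonymous substitutions.
Codon 3 (UGG, Trp): 0 synonymous substitutions.
Total: 0 + 2 + 0 = 2.

2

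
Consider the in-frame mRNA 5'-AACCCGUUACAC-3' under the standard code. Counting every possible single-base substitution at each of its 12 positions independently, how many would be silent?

Codon 1 (AAC, Asn): 1 synonymous substitution.
Codon 2 (CCG, Pro): 3 synonymous substitutions.
Codon 3 (UUA, Leu): 2 synonymous substitutions.
Codon 4 (CAC, His): 1 synonymous substitution.
Total: 1 + 3 + 2 + 1 = 7.

7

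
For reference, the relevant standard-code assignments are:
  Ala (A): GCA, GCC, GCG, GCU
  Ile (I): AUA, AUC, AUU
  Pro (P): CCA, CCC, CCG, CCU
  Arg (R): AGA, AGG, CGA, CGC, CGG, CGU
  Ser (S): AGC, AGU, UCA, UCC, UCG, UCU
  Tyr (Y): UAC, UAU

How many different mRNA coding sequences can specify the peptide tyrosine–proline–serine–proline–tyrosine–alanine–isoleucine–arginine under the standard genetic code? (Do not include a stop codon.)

Tyr: 2 codons.
Pro: 4 codons.
Ser: 6 codons.
Pro: 4 codons.
Tyr: 2 codons.
Ala: 4 codons.
Ile: 3 codons.
Arg: 6 codons.
2 × 4 × 6 × 4 × 2 × 4 × 3 × 6 = 27648.

27648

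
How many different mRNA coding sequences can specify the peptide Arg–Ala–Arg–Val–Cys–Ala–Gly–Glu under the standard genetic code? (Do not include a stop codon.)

36864

Arg: 6 codons.
Ala: 4 codons.
Arg: 6 codons.
Val: 4 codons.
Cys: 2 codons.
Ala: 4 codons.
Gly: 4 codons.
Glu: 2 codons.
6 × 4 × 6 × 4 × 2 × 4 × 4 × 2 = 36864.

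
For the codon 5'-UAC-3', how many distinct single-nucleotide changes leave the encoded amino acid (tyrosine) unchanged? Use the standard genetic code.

Position 1: none → 0 synonymous.
Position 2: none → 0 synonymous.
Position 3: UAU → 1 synonymous.
Total: 0 + 0 + 1 = 1.

1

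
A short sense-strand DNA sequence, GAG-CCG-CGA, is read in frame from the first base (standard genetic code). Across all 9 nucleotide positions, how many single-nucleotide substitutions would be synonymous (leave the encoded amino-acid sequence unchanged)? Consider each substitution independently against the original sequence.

Codon 1 (GAG, Glu): 1 synonymous substitution.
Codon 2 (CCG, Pro): 3 synonymous substitutions.
Codon 3 (CGA, Arg): 4 synonymous substitutions.
Total: 1 + 3 + 4 = 8.

8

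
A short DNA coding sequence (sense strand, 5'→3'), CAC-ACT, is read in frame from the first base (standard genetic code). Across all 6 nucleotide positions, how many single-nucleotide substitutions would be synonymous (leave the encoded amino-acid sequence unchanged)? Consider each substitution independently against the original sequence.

4

Codon 1 (CAC, His): 1 synonymous substitution.
Codon 2 (ACT, Thr): 3 synonymous substitutions.
Total: 1 + 3 = 4.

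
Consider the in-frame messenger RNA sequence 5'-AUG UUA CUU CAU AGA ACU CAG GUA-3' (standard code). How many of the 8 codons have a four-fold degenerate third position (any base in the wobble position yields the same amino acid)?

Codon 1 AUG (Met): third position 1-fold.
Codon 2 UUA (Leu): third position 2-fold.
Codon 3 CUU (Leu): third position 4-fold.
Codon 4 CAU (His): third position 2-fold.
Codon 5 AGA (Arg): third position 2-fold.
Codon 6 ACU (Thr): third position 4-fold.
Codon 7 CAG (Gln): third position 2-fold.
Codon 8 GUA (Val): third position 4-fold.
Four-fold degenerate third positions: 3.

3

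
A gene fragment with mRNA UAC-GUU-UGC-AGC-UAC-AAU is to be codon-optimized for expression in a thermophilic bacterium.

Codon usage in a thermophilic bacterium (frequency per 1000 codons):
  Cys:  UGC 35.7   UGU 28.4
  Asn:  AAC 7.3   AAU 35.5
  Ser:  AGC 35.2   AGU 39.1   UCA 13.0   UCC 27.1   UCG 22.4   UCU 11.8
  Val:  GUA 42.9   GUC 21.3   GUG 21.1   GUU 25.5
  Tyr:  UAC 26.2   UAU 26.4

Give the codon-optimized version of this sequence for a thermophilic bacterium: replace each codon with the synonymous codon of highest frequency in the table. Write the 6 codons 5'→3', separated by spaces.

Codon 1 (Tyr): best is UAU at 26.4.
Codon 2 (Val): best is GUA at 42.9.
Codon 3 (Cys): best is UGC at 35.7.
Codon 4 (Ser): best is AGU at 39.1.
Codon 5 (Tyr): best is UAU at 26.4.
Codon 6 (Asn): best is AAU at 35.5.

UAU GUA UGC AGU UAU AAU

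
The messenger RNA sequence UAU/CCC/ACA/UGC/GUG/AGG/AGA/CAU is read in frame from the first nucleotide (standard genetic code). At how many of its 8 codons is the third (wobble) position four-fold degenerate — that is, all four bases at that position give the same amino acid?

3

Codon 1 UAU (Tyr): third position 2-fold.
Codon 2 CCC (Pro): third position 4-fold.
Codon 3 ACA (Thr): third position 4-fold.
Codon 4 UGC (Cys): third position 2-fold.
Codon 5 GUG (Val): third position 4-fold.
Codon 6 AGG (Arg): third position 2-fold.
Codon 7 AGA (Arg): third position 2-fold.
Codon 8 CAU (His): third position 2-fold.
Four-fold degenerate third positions: 3.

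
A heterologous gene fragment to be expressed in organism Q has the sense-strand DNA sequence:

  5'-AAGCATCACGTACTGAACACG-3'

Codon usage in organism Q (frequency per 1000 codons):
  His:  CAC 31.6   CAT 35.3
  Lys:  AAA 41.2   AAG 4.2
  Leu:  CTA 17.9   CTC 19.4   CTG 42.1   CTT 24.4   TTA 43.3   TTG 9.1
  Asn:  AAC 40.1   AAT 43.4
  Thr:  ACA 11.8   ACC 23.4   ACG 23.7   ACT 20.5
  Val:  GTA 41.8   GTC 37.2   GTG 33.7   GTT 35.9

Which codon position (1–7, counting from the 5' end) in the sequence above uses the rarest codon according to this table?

1

Codon 1 AAG (Lys): 4.2 per 1000.
Codon 2 CAT (His): 35.3 per 1000.
Codon 3 CAC (His): 31.6 per 1000.
Codon 4 GTA (Val): 41.8 per 1000.
Codon 5 CTG (Leu): 42.1 per 1000.
Codon 6 AAC (Asn): 40.1 per 1000.
Codon 7 ACG (Thr): 23.7 per 1000.
Lowest frequency is 4.2 at codon 1.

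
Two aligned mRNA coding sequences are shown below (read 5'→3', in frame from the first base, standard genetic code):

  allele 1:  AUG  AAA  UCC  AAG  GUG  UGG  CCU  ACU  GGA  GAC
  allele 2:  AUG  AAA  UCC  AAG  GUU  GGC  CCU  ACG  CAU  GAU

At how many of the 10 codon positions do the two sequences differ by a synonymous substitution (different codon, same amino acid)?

Codon 1: AUG Met / AUG Met — identical.
Codon 2: AAA Lys / AAA Lys — identical.
Codon 3: UCC Ser / UCC Ser — identical.
Codon 4: AAG Lys / AAG Lys — identical.
Codon 5: GUG Val / GUU Val — synonymous.
Codon 6: UGG Trp / GGC Gly — nonsynonymous.
Codon 7: CCU Pro / CCU Pro — identical.
Codon 8: ACU Thr / ACG Thr — synonymous.
Codon 9: GGA Gly / CAU His — nonsynonymous.
Codon 10: GAC Asp / GAU Asp — synonymous.
Synonymous differences: 3.

3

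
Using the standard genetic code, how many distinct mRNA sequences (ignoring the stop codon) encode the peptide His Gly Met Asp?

16

His: 2 codons.
Gly: 4 codons.
Met: 1 codon.
Asp: 2 codons.
2 × 4 × 1 × 2 = 16.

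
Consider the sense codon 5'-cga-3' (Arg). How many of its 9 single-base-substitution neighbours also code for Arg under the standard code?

4

Position 1: AGA → 1 synonymous.
Position 2: none → 0 synonymous.
Position 3: CGU, CGC, CGG → 3 synonymous.
Total: 1 + 0 + 3 = 4.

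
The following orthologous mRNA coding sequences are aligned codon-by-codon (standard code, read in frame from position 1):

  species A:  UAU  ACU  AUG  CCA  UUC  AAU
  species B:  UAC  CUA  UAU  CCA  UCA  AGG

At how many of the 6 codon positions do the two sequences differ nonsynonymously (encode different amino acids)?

4

Codon 1: UAU Tyr / UAC Tyr — synonymous.
Codon 2: ACU Thr / CUA Leu — nonsynonymous.
Codon 3: AUG Met / UAU Tyr — nonsynonymous.
Codon 4: CCA Pro / CCA Pro — identical.
Codon 5: UUC Phe / UCA Ser — nonsynonymous.
Codon 6: AAU Asn / AGG Arg — nonsynonymous.
Nonsynonymous differences: 4.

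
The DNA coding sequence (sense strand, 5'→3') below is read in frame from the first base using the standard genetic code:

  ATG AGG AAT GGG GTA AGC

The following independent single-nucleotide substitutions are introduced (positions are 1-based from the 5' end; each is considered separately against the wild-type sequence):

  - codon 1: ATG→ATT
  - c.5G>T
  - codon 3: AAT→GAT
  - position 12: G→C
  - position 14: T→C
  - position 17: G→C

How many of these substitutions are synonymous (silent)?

Codon 1: ATG (Met) → ATT (Ile) — missense.
Codon 2: AGG (Arg) → ATG (Met) — missense.
Codon 3: AAT (Asn) → GAT (Asp) — missense.
Codon 4: GGG (Gly) → GGC (Gly) — synonymous.
Codon 5: GTA (Val) → GCA (Ala) — missense.
Codon 6: AGC (Ser) → ACC (Thr) — missense.
Synonymous: 1 of 6.

1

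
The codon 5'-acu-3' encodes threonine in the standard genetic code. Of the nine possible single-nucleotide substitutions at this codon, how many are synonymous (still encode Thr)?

Position 1: none → 0 synonymous.
Position 2: none → 0 synonymous.
Position 3: ACC, ACA, ACG → 3 synonymous.
Total: 0 + 0 + 3 = 3.

3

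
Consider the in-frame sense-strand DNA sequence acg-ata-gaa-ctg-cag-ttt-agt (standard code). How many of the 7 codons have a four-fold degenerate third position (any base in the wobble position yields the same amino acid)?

2

Codon 1 ACG (Thr): third position 4-fold.
Codon 2 ATA (Ile): third position 3-fold.
Codon 3 GAA (Glu): third position 2-fold.
Codon 4 CTG (Leu): third position 4-fold.
Codon 5 CAG (Gln): third position 2-fold.
Codon 6 TTT (Phe): third position 2-fold.
Codon 7 AGT (Ser): third position 2-fold.
Four-fold degenerate third positions: 2.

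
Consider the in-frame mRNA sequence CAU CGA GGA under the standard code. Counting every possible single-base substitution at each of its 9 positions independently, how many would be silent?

8

Codon 1 (CAU, His): 1 synonymous substitution.
Codon 2 (CGA, Arg): 4 synonymous substitutions.
Codon 3 (GGA, Gly): 3 synonymous substitutions.
Total: 1 + 4 + 3 = 8.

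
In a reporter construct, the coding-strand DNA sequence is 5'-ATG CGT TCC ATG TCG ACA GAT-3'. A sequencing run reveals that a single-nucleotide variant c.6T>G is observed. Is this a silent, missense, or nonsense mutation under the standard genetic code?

silent

Position 6 falls in codon 2: CGT → Arg.
After the substitution the codon is CGG → Arg.
Both encode Arg, so the change is synonymous.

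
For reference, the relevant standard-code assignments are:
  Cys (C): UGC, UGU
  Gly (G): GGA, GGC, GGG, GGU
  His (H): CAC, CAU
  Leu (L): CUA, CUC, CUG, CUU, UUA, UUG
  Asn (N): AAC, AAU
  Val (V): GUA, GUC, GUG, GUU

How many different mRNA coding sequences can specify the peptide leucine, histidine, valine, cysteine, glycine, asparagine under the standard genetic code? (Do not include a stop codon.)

Leu: 6 codons.
His: 2 codons.
Val: 4 codons.
Cys: 2 codons.
Gly: 4 codons.
Asn: 2 codons.
6 × 2 × 4 × 2 × 4 × 2 = 768.

768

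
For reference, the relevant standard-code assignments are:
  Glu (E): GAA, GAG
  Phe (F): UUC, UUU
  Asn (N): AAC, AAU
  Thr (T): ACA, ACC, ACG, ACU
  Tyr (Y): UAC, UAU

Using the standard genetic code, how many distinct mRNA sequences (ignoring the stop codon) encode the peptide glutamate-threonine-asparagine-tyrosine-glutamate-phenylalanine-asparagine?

256

Glu: 2 codons.
Thr: 4 codons.
Asn: 2 codons.
Tyr: 2 codons.
Glu: 2 codons.
Phe: 2 codons.
Asn: 2 codons.
2 × 4 × 2 × 2 × 2 × 2 × 2 = 256.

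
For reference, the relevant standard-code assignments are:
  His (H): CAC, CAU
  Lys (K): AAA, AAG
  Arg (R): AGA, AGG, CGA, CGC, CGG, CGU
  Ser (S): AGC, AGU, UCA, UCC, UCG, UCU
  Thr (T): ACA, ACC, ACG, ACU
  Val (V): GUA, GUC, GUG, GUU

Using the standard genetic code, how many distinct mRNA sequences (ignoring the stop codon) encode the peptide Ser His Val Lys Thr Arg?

2304

Ser: 6 codons.
His: 2 codons.
Val: 4 codons.
Lys: 2 codons.
Thr: 4 codons.
Arg: 6 codons.
6 × 2 × 4 × 2 × 4 × 6 = 2304.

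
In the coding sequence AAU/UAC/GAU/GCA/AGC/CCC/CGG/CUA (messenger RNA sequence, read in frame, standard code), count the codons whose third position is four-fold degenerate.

4

Codon 1 AAU (Asn): third position 2-fold.
Codon 2 UAC (Tyr): third position 2-fold.
Codon 3 GAU (Asp): third position 2-fold.
Codon 4 GCA (Ala): third position 4-fold.
Codon 5 AGC (Ser): third position 2-fold.
Codon 6 CCC (Pro): third position 4-fold.
Codon 7 CGG (Arg): third position 4-fold.
Codon 8 CUA (Leu): third position 4-fold.
Four-fold degenerate third positions: 4.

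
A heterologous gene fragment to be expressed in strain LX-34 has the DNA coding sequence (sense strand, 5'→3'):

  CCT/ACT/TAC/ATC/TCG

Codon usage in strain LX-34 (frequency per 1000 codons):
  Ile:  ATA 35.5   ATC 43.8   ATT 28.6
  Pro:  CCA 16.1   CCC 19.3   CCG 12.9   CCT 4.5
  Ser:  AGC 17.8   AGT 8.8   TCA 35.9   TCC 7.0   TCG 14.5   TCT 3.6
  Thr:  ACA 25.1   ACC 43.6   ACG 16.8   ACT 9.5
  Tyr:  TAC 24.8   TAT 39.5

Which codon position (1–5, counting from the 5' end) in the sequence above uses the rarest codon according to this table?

1

Codon 1 CCT (Pro): 4.5 per 1000.
Codon 2 ACT (Thr): 9.5 per 1000.
Codon 3 TAC (Tyr): 24.8 per 1000.
Codon 4 ATC (Ile): 43.8 per 1000.
Codon 5 TCG (Ser): 14.5 per 1000.
Lowest frequency is 4.5 at codon 1.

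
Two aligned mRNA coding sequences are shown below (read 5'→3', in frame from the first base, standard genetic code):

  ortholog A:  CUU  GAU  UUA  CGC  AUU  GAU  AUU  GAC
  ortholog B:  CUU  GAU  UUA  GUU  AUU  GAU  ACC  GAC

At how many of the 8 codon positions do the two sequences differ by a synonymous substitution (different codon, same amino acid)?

Codon 1: CUU Leu / CUU Leu — identical.
Codon 2: GAU Asp / GAU Asp — identical.
Codon 3: UUA Leu / UUA Leu — identical.
Codon 4: CGC Arg / GUU Val — nonsynonymous.
Codon 5: AUU Ile / AUU Ile — identical.
Codon 6: GAU Asp / GAU Asp — identical.
Codon 7: AUU Ile / ACC Thr — nonsynonymous.
Codon 8: GAC Asp / GAC Asp — identical.
Synonymous differences: 0.

0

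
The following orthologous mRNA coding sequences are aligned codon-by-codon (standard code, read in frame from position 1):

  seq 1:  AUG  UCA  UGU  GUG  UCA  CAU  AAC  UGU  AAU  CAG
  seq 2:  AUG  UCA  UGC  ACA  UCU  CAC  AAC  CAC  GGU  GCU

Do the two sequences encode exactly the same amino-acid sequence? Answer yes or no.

Codon 1: AUG Met / AUG Met — identical.
Codon 2: UCA Ser / UCA Ser — identical.
Codon 3: UGU Cys / UGC Cys — synonymous.
Codon 4: GUG Val / ACA Thr — nonsynonymous.
Codon 5: UCA Ser / UCU Ser — synonymous.
Codon 6: CAU His / CAC His — synonymous.
Codon 7: AAC Asn / AAC Asn — identical.
Codon 8: UGU Cys / CAC His — nonsynonymous.
Codon 9: AAU Asn / GGU Gly — nonsynonymous.
Codon 10: CAG Gln / GCU Ala — nonsynonymous.
Nonsynonymous differences: 4 → different protein.

no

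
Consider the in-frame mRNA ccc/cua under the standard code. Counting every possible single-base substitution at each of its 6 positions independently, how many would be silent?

7

Codon 1 (CCC, Pro): 3 synonymous substitutions.
Codon 2 (CUA, Leu): 4 synonymous substitutions.
Total: 3 + 4 = 7.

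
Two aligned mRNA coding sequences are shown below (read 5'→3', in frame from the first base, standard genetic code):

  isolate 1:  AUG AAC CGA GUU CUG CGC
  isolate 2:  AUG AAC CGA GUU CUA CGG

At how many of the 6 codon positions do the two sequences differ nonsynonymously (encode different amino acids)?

Codon 1: AUG Met / AUG Met — identical.
Codon 2: AAC Asn / AAC Asn — identical.
Codon 3: CGA Arg / CGA Arg — identical.
Codon 4: GUU Val / GUU Val — identical.
Codon 5: CUG Leu / CUA Leu — synonymous.
Codon 6: CGC Arg / CGG Arg — synonymous.
Nonsynonymous differences: 0.

0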